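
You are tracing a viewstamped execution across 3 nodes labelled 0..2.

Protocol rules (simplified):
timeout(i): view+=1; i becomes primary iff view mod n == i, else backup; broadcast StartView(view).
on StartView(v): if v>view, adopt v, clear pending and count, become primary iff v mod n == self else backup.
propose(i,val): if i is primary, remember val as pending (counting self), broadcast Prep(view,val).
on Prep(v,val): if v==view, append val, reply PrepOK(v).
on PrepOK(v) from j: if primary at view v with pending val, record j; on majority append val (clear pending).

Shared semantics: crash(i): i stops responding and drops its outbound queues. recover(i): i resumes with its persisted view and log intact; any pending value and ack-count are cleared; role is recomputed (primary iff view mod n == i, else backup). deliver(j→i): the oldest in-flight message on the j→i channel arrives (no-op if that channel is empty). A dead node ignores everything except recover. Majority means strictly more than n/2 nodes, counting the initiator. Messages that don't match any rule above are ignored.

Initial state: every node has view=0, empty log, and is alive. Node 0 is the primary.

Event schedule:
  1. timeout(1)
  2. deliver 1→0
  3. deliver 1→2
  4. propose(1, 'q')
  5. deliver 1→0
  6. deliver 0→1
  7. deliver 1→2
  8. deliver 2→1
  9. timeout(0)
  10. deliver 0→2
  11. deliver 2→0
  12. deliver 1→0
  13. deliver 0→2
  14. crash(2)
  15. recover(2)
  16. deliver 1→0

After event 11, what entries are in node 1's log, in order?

q

[1] timeout(1) → N1(prim v1 [-])
[2] deliver 1→0 → N0(back v1 [-])
[3] deliver 1→2 → N2(back v1 [-])
[4] propose(1,'q') → ∅
[5] deliver 1→0 → N0(back v1 [q])
[6] deliver 0→1 → N1(prim v1 [q])
[7] deliver 1→2 → N2(back v1 [q])
[8] deliver 2→1 → ∅
[9] timeout(0) → N0(back v2 [q])
[10] deliver 0→2 → N2(prim v2 [q])
[11] deliver 2→0 → ∅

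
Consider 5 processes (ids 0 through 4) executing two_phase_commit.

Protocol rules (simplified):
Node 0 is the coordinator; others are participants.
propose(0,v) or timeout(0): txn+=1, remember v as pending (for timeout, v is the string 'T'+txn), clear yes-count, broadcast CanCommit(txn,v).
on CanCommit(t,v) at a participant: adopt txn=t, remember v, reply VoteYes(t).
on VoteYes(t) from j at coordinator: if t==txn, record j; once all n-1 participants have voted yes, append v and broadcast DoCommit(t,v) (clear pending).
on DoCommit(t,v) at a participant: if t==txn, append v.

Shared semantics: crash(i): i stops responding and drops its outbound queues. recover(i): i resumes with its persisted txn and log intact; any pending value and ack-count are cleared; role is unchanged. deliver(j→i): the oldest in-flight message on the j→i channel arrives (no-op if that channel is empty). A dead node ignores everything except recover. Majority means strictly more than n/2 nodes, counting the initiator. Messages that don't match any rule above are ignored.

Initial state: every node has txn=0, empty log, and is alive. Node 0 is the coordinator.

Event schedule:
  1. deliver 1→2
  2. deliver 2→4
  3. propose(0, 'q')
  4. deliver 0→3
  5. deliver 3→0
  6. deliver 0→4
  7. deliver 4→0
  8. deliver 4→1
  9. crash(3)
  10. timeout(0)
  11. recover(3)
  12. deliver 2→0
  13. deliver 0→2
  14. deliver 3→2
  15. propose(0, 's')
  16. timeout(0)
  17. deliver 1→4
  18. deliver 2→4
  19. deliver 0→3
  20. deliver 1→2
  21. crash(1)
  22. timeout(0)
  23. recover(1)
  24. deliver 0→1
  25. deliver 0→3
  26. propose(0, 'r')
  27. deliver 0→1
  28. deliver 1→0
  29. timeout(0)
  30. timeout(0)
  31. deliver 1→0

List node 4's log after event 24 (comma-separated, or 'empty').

empty

after 1 — deliver 1→2: ·
after 2 — deliver 2→4: ·
after 3 — propose(0,'q'): n0:coor/t1/[-]
after 4 — deliver 0→3: n3:part/t1/[-]
after 5 — deliver 3→0: ·
after 6 — deliver 0→4: n4:part/t1/[-]
after 7 — deliver 4→0: ·
after 8 — deliver 4→1: ·
after 9 — crash(3): n3:✗part/t1/[-]
after 10 — timeout(0): n0:coor/t2/[-]
after 11 — recover(3): n3:part/t1/[-]
after 12 — deliver 2→0: ·
after 13 — deliver 0→2: n2:part/t1/[-]
after 14 — deliver 3→2: ·
after 15 — propose(0,'s'): n0:coor/t3/[-]
after 16 — timeout(0): n0:coor/t4/[-]
after 17 — deliver 1→4: ·
after 18 — deliver 2→4: ·
after 19 — deliver 0→3: n3:part/t2/[-]
after 20 — deliver 1→2: ·
after 21 — crash(1): n1:✗part/t0/[-]
after 22 — timeout(0): n0:coor/t5/[-]
after 23 — recover(1): n1:part/t0/[-]
after 24 — deliver 0→1: n1:part/t1/[-]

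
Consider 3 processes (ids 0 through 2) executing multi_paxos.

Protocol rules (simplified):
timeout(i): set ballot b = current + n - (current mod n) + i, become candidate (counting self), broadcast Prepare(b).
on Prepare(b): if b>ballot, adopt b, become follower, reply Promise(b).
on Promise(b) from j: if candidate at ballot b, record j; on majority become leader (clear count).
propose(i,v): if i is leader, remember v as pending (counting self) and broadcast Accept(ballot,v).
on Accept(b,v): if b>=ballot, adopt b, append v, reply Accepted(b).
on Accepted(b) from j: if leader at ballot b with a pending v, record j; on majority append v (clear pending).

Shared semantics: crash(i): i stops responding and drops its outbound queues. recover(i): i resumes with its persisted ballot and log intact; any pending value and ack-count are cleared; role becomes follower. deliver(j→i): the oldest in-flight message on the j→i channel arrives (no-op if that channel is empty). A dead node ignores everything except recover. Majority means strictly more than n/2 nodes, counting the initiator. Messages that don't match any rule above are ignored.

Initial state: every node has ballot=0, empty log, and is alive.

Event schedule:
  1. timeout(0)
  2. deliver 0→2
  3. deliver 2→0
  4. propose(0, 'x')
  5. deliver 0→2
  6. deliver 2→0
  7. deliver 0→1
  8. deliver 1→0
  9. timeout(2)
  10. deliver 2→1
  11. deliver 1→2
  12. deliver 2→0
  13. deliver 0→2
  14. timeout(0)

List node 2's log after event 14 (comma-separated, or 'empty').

x

e1 timeout(0): 0[cand,b=3,-]
e2 deliver 0→2: 2[foll,b=3,-]
e3 deliver 2→0: 0[lead,b=3,-]
e4 propose(0,'x'): ·
e5 deliver 0→2: 2[foll,b=3,x]
e6 deliver 2→0: 0[lead,b=3,x]
e7 deliver 0→1: 1[foll,b=3,-]
e8 deliver 1→0: ·
e9 timeout(2): 2[cand,b=8,x]
e10 deliver 2→1: 1[foll,b=8,-]
e11 deliver 1→2: 2[lead,b=8,x]
e12 deliver 2→0: 0[foll,b=8,x]
e13 deliver 0→2: ·
e14 timeout(0): 0[cand,b=9,x]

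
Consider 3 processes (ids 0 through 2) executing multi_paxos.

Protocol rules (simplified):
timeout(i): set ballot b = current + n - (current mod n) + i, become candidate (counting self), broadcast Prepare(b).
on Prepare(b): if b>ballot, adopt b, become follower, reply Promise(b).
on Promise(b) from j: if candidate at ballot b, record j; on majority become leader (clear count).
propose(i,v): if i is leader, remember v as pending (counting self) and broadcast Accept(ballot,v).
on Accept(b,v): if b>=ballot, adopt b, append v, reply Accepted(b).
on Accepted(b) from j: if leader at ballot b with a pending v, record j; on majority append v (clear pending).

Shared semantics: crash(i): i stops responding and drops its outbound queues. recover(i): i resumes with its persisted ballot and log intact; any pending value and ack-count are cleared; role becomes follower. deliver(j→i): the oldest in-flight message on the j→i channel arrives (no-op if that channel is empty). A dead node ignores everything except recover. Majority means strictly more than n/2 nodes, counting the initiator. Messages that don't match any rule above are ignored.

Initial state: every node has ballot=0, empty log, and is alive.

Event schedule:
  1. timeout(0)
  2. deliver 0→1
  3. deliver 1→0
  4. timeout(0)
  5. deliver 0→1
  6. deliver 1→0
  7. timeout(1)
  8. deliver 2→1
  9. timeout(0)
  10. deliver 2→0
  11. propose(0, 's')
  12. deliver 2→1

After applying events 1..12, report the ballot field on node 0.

step 1 timeout(0): 0={cand,b=3,log=-}
step 2 deliver 0→1: 1={foll,b=3,log=-}
step 3 deliver 1→0: 0={lead,b=3,log=-}
step 4 timeout(0): 0={cand,b=6,log=-}
step 5 deliver 0→1: 1={foll,b=6,log=-}
step 6 deliver 1→0: 0={lead,b=6,log=-}
step 7 timeout(1): 1={cand,b=10,log=-}
step 8 deliver 2→1: —
step 9 timeout(0): 0={cand,b=9,log=-}
step 10 deliver 2→0: —
step 11 propose(0,'s'): —
step 12 deliver 2→1: —

9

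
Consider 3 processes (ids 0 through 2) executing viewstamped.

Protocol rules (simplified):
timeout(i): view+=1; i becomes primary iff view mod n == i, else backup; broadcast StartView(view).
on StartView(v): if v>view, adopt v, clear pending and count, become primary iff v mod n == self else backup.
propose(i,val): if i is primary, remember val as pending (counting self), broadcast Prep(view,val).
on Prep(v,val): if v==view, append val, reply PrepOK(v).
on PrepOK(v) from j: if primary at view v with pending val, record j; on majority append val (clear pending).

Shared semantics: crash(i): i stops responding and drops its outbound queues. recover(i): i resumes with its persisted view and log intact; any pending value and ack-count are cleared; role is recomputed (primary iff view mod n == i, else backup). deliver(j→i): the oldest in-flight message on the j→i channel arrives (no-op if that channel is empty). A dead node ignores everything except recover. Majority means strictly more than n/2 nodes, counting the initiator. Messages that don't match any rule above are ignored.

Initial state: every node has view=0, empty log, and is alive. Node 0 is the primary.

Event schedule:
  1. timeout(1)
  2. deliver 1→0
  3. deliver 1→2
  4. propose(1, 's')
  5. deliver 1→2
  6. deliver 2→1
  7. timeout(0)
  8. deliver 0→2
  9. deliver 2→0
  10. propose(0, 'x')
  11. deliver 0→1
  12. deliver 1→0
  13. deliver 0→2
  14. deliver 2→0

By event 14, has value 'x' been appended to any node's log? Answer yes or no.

no

1. timeout(1):  <1:prim v1 ->
2. deliver 1→0:  <0:back v1 ->
3. deliver 1→2:  <2:back v1 ->
4. propose(1,'s'):  nop
5. deliver 1→2:  <2:back v1 s>
6. deliver 2→1:  <1:prim v1 s>
7. timeout(0):  <0:back v2 ->
8. deliver 0→2:  <2:prim v2 s>
9. deliver 2→0:  nop
10. propose(0,'x'):  nop
11. deliver 0→1:  <1:back v2 s>
12. deliver 1→0:  nop
13. deliver 0→2:  nop
14. deliver 2→0:  nop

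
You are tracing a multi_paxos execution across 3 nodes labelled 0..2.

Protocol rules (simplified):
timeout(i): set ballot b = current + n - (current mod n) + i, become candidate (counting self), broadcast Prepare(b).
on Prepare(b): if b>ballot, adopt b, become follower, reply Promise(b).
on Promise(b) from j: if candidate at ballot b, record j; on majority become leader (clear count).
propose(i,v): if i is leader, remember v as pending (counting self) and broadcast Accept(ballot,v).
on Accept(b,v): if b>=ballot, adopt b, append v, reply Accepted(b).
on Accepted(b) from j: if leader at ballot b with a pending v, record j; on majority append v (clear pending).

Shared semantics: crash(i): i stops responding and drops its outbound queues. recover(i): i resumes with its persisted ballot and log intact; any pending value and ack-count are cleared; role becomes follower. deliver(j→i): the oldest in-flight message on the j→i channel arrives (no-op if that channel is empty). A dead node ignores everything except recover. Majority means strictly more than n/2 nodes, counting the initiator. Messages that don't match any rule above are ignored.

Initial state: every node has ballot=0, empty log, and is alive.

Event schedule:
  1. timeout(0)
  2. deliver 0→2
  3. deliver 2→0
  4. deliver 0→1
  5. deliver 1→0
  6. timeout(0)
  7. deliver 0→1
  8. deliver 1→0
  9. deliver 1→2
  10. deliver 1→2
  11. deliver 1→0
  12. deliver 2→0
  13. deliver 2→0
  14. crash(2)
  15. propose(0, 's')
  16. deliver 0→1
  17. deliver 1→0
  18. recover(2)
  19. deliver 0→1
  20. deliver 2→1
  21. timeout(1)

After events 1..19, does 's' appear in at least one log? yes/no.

after 1 — timeout(0): n0:cand/b3/[-]
after 2 — deliver 0→2: n2:foll/b3/[-]
after 3 — deliver 2→0: n0:lead/b3/[-]
after 4 — deliver 0→1: n1:foll/b3/[-]
after 5 — deliver 1→0: ·
after 6 — timeout(0): n0:cand/b6/[-]
after 7 — deliver 0→1: n1:foll/b6/[-]
after 8 — deliver 1→0: n0:lead/b6/[-]
after 9 — deliver 1→2: ·
after 10 — deliver 1→2: ·
after 11 — deliver 1→0: ·
after 12 — deliver 2→0: ·
after 13 — deliver 2→0: ·
after 14 — crash(2): n2:✗foll/b3/[-]
after 15 — propose(0,'s'): ·
after 16 — deliver 0→1: n1:foll/b6/[s]
after 17 — deliver 1→0: n0:lead/b6/[s]
after 18 — recover(2): n2:foll/b3/[-]
after 19 — deliver 0→1: ·

yes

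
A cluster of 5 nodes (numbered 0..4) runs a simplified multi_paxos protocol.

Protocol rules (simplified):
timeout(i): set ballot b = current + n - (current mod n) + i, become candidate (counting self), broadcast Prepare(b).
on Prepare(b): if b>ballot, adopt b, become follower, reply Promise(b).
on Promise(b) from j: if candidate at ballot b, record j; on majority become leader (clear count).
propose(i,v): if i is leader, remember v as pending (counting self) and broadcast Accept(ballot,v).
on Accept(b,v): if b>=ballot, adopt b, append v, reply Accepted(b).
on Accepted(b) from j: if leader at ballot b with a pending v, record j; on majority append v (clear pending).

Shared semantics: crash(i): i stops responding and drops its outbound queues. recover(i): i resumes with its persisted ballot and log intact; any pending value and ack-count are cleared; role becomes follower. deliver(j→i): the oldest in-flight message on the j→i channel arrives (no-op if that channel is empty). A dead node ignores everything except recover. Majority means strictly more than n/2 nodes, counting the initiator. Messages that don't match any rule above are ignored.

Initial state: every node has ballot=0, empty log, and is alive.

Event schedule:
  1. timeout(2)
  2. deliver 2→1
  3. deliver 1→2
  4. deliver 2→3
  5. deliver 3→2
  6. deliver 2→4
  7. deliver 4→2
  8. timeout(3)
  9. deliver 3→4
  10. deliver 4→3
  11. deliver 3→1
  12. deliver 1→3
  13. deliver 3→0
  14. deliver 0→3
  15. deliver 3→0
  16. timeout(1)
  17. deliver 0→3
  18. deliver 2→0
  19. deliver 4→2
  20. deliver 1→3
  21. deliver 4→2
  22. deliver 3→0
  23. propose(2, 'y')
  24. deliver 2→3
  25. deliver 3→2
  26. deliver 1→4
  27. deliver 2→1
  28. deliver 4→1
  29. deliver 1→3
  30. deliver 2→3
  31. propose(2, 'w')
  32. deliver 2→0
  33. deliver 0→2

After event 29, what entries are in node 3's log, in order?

empty

1. timeout(2):  <2:cand b7 ->
2. deliver 2→1:  <1:foll b7 ->
3. deliver 1→2:  nop
4. deliver 2→3:  <3:foll b7 ->
5. deliver 3→2:  <2:lead b7 ->
6. deliver 2→4:  <4:foll b7 ->
7. deliver 4→2:  nop
8. timeout(3):  <3:cand b13 ->
9. deliver 3→4:  <4:foll b13 ->
10. deliver 4→3:  nop
11. deliver 3→1:  <1:foll b13 ->
12. deliver 1→3:  <3:lead b13 ->
13. deliver 3→0:  <0:foll b13 ->
14. deliver 0→3:  nop
15. deliver 3→0:  nop
16. timeout(1):  <1:cand b16 ->
17. deliver 0→3:  nop
18. deliver 2→0:  nop
19. deliver 4→2:  nop
20. deliver 1→3:  <3:foll b16 ->
21. deliver 4→2:  nop
22. deliver 3→0:  nop
23. propose(2,'y'):  nop
24. deliver 2→3:  nop
25. deliver 3→2:  <2:foll b13 ->
26. deliver 1→4:  <4:foll b16 ->
27. deliver 2→1:  nop
28. deliver 4→1:  nop
29. deliver 1→3:  nop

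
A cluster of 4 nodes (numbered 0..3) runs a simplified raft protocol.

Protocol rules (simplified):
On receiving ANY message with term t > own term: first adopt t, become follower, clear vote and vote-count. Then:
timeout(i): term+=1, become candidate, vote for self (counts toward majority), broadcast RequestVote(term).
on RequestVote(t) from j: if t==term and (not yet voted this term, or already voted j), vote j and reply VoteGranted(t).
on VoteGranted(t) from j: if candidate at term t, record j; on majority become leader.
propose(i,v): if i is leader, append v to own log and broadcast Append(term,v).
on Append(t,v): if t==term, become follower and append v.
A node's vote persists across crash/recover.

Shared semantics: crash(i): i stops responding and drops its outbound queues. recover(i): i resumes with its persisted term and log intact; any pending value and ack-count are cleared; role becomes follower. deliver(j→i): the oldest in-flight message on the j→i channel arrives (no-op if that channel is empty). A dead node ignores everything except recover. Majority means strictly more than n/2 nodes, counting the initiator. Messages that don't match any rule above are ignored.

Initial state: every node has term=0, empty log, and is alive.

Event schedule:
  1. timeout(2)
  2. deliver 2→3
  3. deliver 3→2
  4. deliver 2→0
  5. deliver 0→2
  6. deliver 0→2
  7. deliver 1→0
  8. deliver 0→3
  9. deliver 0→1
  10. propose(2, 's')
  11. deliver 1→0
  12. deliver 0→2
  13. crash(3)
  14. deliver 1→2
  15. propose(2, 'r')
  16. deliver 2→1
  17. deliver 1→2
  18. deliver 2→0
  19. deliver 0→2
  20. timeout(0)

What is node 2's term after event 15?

e1 timeout(2): 2[cand,t=1,-]
e2 deliver 2→3: 3[foll,t=1,-]
e3 deliver 3→2: ·
e4 deliver 2→0: 0[foll,t=1,-]
e5 deliver 0→2: 2[lead,t=1,-]
e6 deliver 0→2: ·
e7 deliver 1→0: ·
e8 deliver 0→3: ·
e9 deliver 0→1: ·
e10 propose(2,'s'): 2[lead,t=1,s]
e11 deliver 1→0: ·
e12 deliver 0→2: ·
e13 crash(3): 3[✗foll,t=1,-]
e14 deliver 1→2: ·
e15 propose(2,'r'): 2[lead,t=1,s,r]

1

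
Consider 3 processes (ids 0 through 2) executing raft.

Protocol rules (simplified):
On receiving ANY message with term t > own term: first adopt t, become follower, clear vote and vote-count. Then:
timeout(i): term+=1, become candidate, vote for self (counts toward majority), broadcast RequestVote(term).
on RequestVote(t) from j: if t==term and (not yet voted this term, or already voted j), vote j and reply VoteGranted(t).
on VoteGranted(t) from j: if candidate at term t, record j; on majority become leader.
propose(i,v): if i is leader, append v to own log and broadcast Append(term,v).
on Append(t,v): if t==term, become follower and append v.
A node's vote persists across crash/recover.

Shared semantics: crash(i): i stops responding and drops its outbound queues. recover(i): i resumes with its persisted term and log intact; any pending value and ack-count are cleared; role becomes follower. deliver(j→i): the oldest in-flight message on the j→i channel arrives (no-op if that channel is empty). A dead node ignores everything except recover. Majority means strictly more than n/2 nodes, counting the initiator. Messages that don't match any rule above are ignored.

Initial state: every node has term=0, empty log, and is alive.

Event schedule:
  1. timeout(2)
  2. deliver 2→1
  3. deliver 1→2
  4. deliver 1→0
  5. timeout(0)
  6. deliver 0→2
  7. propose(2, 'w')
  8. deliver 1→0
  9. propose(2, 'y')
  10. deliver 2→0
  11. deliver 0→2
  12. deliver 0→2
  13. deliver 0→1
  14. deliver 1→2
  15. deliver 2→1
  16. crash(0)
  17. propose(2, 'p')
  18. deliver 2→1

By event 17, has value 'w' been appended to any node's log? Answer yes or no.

yes

after 1 — timeout(2): n2:cand/t1/[-]
after 2 — deliver 2→1: n1:foll/t1/[-]
after 3 — deliver 1→2: n2:lead/t1/[-]
after 4 — deliver 1→0: ·
after 5 — timeout(0): n0:cand/t1/[-]
after 6 — deliver 0→2: ·
after 7 — propose(2,'w'): n2:lead/t1/[w]
after 8 — deliver 1→0: ·
after 9 — propose(2,'y'): n2:lead/t1/[w,y]
after 10 — deliver 2→0: ·
after 11 — deliver 0→2: ·
after 12 — deliver 0→2: ·
after 13 — deliver 0→1: ·
after 14 — deliver 1→2: ·
after 15 — deliver 2→1: n1:foll/t1/[w]
after 16 — crash(0): n0:✗cand/t1/[-]
after 17 — propose(2,'p'): n2:lead/t1/[w,y,p]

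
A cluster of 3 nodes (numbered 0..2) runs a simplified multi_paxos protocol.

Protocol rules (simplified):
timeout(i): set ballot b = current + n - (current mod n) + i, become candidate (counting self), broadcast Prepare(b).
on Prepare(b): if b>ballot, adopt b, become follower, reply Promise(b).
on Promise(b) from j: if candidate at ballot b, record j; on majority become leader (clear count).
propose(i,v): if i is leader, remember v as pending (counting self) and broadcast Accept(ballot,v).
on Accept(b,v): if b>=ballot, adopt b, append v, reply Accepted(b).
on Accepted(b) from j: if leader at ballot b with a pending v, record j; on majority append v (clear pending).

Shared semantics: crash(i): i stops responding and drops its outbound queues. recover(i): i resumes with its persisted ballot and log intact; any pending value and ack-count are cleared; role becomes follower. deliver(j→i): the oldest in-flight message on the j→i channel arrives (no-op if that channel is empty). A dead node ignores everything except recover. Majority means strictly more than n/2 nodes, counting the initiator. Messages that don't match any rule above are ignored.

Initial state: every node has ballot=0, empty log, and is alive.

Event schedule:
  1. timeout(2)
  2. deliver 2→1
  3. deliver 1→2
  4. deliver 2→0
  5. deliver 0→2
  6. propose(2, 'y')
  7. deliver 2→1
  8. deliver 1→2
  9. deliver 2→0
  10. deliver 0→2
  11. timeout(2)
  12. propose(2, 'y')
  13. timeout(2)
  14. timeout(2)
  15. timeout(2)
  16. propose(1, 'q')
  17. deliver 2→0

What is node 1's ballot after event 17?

5

[1] timeout(2) → N2(cand b5 [-])
[2] deliver 2→1 → N1(foll b5 [-])
[3] deliver 1→2 → N2(lead b5 [-])
[4] deliver 2→0 → N0(foll b5 [-])
[5] deliver 0→2 → ∅
[6] propose(2,'y') → ∅
[7] deliver 2→1 → N1(foll b5 [y])
[8] deliver 1→2 → N2(lead b5 [y])
[9] deliver 2→0 → N0(foll b5 [y])
[10] deliver 0→2 → ∅
[11] timeout(2) → N2(cand b8 [y])
[12] propose(2,'y') → ∅
[13] timeout(2) → N2(cand b11 [y])
[14] timeout(2) → N2(cand b14 [y])
[15] timeout(2) → N2(cand b17 [y])
[16] propose(1,'q') → ∅
[17] deliver 2→0 → N0(foll b8 [y])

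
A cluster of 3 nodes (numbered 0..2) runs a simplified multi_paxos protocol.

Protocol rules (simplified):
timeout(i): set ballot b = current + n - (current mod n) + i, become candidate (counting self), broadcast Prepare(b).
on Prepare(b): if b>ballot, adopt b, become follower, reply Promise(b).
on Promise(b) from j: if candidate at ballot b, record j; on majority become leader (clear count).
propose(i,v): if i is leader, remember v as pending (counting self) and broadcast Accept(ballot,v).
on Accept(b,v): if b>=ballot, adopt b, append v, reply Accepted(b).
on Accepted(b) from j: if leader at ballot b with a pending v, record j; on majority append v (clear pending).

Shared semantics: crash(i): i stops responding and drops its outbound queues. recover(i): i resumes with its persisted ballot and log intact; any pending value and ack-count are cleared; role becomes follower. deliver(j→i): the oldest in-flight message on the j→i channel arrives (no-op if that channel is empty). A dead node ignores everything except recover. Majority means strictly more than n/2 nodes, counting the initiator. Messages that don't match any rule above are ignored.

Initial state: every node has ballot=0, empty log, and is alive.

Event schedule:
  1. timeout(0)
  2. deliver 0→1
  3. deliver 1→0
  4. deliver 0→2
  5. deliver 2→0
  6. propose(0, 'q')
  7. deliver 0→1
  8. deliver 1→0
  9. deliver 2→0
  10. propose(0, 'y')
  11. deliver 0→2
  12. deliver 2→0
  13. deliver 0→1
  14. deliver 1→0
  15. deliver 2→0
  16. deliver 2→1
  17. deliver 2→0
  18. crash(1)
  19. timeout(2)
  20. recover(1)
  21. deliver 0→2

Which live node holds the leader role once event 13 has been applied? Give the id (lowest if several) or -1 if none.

e1 timeout(0): 0[cand,b=3,-]
e2 deliver 0→1: 1[foll,b=3,-]
e3 deliver 1→0: 0[lead,b=3,-]
e4 deliver 0→2: 2[foll,b=3,-]
e5 deliver 2→0: ·
e6 propose(0,'q'): ·
e7 deliver 0→1: 1[foll,b=3,q]
e8 deliver 1→0: 0[lead,b=3,q]
e9 deliver 2→0: ·
e10 propose(0,'y'): ·
e11 deliver 0→2: 2[foll,b=3,q]
e12 deliver 2→0: 0[lead,b=3,q,y]
e13 deliver 0→1: 1[foll,b=3,q,y]

0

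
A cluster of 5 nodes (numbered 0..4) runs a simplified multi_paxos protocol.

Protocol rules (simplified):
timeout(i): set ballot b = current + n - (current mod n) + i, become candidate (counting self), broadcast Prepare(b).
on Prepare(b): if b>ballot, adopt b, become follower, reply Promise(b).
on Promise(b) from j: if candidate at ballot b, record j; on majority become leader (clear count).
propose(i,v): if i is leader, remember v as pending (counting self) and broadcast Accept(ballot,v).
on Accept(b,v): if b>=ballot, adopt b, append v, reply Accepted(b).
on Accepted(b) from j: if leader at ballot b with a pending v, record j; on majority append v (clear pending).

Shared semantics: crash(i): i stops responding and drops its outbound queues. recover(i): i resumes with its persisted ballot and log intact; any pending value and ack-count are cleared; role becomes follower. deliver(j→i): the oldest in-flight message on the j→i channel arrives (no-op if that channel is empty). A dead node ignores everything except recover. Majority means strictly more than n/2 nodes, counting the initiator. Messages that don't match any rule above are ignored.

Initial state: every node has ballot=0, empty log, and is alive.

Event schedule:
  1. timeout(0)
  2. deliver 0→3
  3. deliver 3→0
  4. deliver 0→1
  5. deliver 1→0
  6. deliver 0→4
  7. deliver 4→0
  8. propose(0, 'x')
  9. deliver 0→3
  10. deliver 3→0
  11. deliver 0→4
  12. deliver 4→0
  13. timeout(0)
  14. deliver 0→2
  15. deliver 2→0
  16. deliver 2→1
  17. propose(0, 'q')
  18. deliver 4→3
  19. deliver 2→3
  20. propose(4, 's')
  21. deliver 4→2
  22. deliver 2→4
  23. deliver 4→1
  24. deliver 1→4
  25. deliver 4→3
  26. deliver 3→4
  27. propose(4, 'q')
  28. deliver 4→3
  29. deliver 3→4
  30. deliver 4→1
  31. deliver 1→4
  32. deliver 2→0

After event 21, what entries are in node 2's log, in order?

empty

1. timeout(0):  <0:cand b5 ->
2. deliver 0→3:  <3:foll b5 ->
3. deliver 3→0:  nop
4. deliver 0→1:  <1:foll b5 ->
5. deliver 1→0:  <0:lead b5 ->
6. deliver 0→4:  <4:foll b5 ->
7. deliver 4→0:  nop
8. propose(0,'x'):  nop
9. deliver 0→3:  <3:foll b5 x>
10. deliver 3→0:  nop
11. deliver 0→4:  <4:foll b5 x>
12. deliver 4→0:  <0:lead b5 x>
13. timeout(0):  <0:cand b10 x>
14. deliver 0→2:  <2:foll b5 ->
15. deliver 2→0:  nop
16. deliver 2→1:  nop
17. propose(0,'q'):  nop
18. deliver 4→3:  nop
19. deliver 2→3:  nop
20. propose(4,'s'):  nop
21. deliver 4→2:  nop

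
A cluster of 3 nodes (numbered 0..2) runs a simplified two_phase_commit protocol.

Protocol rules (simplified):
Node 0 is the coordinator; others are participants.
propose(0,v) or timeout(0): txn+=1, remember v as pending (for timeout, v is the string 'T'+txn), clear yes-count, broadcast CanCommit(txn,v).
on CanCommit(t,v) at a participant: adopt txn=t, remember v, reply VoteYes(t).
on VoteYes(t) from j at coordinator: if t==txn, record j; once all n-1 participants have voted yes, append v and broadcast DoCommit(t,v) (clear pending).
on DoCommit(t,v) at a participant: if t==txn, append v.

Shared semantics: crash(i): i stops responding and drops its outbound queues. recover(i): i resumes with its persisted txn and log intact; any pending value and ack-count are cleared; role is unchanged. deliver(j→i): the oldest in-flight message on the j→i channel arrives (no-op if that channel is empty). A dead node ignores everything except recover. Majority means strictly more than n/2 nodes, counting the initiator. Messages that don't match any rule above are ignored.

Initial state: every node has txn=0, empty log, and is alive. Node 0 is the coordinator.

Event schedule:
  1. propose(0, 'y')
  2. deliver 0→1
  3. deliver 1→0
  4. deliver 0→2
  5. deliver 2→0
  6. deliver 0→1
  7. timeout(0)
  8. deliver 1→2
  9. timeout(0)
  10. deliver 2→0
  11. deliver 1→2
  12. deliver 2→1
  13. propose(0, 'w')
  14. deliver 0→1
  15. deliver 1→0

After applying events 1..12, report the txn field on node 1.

1

e1 propose(0,'y'): 0[coor,t=1,-]
e2 deliver 0→1: 1[part,t=1,-]
e3 deliver 1→0: ·
e4 deliver 0→2: 2[part,t=1,-]
e5 deliver 2→0: 0[coor,t=1,y]
e6 deliver 0→1: 1[part,t=1,y]
e7 timeout(0): 0[coor,t=2,y]
e8 deliver 1→2: ·
e9 timeout(0): 0[coor,t=3,y]
e10 deliver 2→0: ·
e11 deliver 1→2: ·
e12 deliver 2→1: ·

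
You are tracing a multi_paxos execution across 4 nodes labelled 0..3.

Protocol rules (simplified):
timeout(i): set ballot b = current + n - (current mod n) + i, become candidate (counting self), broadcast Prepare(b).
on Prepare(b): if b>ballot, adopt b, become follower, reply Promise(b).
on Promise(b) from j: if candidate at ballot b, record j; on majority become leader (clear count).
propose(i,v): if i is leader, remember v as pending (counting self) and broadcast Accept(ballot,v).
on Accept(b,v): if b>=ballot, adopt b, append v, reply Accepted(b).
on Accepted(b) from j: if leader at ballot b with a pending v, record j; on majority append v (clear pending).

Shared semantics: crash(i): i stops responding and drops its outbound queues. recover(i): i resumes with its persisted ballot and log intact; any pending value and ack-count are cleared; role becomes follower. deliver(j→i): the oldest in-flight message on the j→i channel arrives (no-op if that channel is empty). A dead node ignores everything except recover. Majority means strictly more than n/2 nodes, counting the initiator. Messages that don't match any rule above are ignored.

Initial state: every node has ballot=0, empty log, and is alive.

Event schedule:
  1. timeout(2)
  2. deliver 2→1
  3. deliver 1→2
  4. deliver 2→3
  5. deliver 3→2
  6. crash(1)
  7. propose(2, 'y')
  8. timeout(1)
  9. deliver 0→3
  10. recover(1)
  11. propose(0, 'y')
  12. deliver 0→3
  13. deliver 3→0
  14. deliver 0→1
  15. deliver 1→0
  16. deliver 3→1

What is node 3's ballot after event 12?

6

e1 timeout(2): 2[cand,b=6,-]
e2 deliver 2→1: 1[foll,b=6,-]
e3 deliver 1→2: ·
e4 deliver 2→3: 3[foll,b=6,-]
e5 deliver 3→2: 2[lead,b=6,-]
e6 crash(1): 1[✗foll,b=6,-]
e7 propose(2,'y'): ·
e8 timeout(1): ·
e9 deliver 0→3: ·
e10 recover(1): 1[foll,b=6,-]
e11 propose(0,'y'): ·
e12 deliver 0→3: ·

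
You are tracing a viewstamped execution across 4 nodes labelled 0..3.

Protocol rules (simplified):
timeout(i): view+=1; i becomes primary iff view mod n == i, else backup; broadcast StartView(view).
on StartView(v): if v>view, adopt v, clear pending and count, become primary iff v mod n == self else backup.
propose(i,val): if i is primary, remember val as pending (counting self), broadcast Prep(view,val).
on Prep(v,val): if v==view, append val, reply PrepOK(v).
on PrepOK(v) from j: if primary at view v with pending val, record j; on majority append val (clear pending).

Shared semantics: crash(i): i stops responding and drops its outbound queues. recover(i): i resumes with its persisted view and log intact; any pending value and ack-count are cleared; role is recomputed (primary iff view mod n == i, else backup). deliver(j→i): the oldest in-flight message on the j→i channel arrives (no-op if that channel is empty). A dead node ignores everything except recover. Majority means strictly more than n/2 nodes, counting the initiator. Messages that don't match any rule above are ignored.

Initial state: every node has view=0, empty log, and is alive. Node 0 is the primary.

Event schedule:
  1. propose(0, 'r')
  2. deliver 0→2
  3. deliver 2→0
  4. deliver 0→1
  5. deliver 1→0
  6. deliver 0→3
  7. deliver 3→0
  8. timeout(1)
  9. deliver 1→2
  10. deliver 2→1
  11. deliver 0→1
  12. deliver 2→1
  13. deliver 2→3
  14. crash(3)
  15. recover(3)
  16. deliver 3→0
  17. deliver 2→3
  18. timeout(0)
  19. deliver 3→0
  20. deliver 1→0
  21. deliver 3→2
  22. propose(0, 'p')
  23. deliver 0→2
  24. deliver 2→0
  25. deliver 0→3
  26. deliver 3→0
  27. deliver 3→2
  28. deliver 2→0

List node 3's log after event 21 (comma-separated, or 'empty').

after 1 — propose(0,'r'): ·
after 2 — deliver 0→2: n2:back/v0/[r]
after 3 — deliver 2→0: ·
after 4 — deliver 0→1: n1:back/v0/[r]
after 5 — deliver 1→0: n0:prim/v0/[r]
after 6 — deliver 0→3: n3:back/v0/[r]
after 7 — deliver 3→0: ·
after 8 — timeout(1): n1:prim/v1/[r]
after 9 — deliver 1→2: n2:back/v1/[r]
after 10 — deliver 2→1: ·
after 11 — deliver 0→1: ·
after 12 — deliver 2→1: ·
after 13 — deliver 2→3: ·
after 14 — crash(3): n3:✗back/v0/[r]
after 15 — recover(3): n3:back/v0/[r]
after 16 — deliver 3→0: ·
after 17 — deliver 2→3: ·
after 18 — timeout(0): n0:back/v1/[r]
after 19 — deliver 3→0: ·
after 20 — deliver 1→0: ·
after 21 — deliver 3→2: ·

r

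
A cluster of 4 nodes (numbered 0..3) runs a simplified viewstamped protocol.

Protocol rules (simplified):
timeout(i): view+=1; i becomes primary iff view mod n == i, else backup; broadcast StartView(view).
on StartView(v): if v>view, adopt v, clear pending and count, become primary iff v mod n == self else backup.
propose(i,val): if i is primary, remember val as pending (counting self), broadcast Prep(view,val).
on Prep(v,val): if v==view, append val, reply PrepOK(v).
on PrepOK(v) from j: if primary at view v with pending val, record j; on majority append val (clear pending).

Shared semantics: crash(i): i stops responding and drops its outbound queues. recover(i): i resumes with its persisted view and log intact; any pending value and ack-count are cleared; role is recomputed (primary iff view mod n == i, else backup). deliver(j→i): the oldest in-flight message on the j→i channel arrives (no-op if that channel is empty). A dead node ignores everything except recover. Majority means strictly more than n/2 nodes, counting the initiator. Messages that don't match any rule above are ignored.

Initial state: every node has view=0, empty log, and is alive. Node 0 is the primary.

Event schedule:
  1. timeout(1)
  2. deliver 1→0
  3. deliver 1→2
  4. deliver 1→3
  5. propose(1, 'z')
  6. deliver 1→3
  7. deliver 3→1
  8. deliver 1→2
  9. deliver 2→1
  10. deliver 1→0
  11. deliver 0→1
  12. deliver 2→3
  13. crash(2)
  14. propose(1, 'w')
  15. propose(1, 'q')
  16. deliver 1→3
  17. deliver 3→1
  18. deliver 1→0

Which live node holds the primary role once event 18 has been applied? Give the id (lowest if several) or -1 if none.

1

e1 timeout(1): 1[prim,v=1,-]
e2 deliver 1→0: 0[back,v=1,-]
e3 deliver 1→2: 2[back,v=1,-]
e4 deliver 1→3: 3[back,v=1,-]
e5 propose(1,'z'): ·
e6 deliver 1→3: 3[back,v=1,z]
e7 deliver 3→1: ·
e8 deliver 1→2: 2[back,v=1,z]
e9 deliver 2→1: 1[prim,v=1,z]
e10 deliver 1→0: 0[back,v=1,z]
e11 deliver 0→1: ·
e12 deliver 2→3: ·
e13 crash(2): 2[✗back,v=1,z]
e14 propose(1,'w'): ·
e15 propose(1,'q'): ·
e16 deliver 1→3: 3[back,v=1,z,w]
e17 deliver 3→1: ·
e18 deliver 1→0: 0[back,v=1,z,w]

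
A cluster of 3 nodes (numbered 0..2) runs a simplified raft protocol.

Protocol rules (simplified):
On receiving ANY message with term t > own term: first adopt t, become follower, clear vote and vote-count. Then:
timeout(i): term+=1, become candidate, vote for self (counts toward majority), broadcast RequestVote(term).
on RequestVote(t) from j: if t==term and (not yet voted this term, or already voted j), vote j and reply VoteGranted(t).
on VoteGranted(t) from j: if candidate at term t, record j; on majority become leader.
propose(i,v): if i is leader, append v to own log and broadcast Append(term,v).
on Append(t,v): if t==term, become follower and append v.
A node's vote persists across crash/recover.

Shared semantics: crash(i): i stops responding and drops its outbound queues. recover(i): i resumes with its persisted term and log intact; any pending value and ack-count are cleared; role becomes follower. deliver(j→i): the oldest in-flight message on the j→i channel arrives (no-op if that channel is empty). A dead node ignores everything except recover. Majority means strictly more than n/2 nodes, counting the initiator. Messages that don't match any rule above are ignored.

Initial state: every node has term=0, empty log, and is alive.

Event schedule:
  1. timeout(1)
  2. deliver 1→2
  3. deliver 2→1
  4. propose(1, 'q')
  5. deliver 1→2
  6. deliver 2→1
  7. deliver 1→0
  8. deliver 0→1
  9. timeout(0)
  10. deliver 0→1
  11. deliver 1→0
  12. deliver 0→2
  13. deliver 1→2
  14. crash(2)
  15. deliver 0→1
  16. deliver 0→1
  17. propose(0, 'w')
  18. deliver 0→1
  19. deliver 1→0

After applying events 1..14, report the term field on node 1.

step 1 timeout(1): 1={cand,t=1,log=-}
step 2 deliver 1→2: 2={foll,t=1,log=-}
step 3 deliver 2→1: 1={lead,t=1,log=-}
step 4 propose(1,'q'): 1={lead,t=1,log=q}
step 5 deliver 1→2: 2={foll,t=1,log=q}
step 6 deliver 2→1: —
step 7 deliver 1→0: 0={foll,t=1,log=-}
step 8 deliver 0→1: —
step 9 timeout(0): 0={cand,t=2,log=-}
step 10 deliver 0→1: 1={foll,t=2,log=q}
step 11 deliver 1→0: —
step 12 deliver 0→2: 2={foll,t=2,log=q}
step 13 deliver 1→2: —
step 14 crash(2): 2={✗foll,t=2,log=q}

2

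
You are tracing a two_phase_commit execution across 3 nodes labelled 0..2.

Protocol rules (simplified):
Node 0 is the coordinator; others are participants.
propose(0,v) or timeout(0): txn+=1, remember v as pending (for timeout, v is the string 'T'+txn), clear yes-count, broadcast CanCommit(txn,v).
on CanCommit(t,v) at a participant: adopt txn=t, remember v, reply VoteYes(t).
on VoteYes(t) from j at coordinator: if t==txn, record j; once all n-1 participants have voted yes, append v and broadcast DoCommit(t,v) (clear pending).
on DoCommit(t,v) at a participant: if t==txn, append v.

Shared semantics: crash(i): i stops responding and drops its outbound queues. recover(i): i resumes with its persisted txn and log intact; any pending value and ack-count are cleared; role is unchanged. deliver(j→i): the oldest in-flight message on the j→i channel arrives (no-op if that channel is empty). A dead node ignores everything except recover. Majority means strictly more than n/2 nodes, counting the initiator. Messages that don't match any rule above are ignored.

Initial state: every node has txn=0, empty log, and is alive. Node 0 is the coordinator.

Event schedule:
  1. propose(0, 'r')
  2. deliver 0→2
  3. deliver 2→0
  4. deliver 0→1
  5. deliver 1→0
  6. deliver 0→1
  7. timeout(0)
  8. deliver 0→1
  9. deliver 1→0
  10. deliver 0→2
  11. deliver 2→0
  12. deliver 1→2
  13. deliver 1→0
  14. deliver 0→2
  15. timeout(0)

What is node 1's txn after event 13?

2

e1 propose(0,'r'): 0[coor,t=1,-]
e2 deliver 0→2: 2[part,t=1,-]
e3 deliver 2→0: ·
e4 deliver 0→1: 1[part,t=1,-]
e5 deliver 1→0: 0[coor,t=1,r]
e6 deliver 0→1: 1[part,t=1,r]
e7 timeout(0): 0[coor,t=2,r]
e8 deliver 0→1: 1[part,t=2,r]
e9 deliver 1→0: ·
e10 deliver 0→2: 2[part,t=1,r]
e11 deliver 2→0: ·
e12 deliver 1→2: ·
e13 deliver 1→0: ·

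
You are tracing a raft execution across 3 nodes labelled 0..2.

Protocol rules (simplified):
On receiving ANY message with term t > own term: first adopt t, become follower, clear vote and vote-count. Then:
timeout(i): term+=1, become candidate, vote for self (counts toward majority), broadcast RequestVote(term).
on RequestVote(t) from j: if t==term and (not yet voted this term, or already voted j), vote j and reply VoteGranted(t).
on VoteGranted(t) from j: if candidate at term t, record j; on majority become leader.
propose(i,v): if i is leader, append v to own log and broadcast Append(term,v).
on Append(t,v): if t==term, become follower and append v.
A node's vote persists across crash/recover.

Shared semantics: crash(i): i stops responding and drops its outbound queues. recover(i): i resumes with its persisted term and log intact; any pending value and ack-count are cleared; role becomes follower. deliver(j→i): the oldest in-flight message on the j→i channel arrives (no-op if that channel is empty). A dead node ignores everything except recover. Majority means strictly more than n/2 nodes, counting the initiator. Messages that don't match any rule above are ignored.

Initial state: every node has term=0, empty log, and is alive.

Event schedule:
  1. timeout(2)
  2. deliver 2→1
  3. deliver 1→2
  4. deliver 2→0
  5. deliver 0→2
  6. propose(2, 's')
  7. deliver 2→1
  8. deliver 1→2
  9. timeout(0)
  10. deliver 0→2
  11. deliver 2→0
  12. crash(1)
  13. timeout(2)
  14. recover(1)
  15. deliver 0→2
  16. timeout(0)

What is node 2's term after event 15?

after 1 — timeout(2): n2:cand/t1/[-]
after 2 — deliver 2→1: n1:foll/t1/[-]
after 3 — deliver 1→2: n2:lead/t1/[-]
after 4 — deliver 2→0: n0:foll/t1/[-]
after 5 — deliver 0→2: ·
after 6 — propose(2,'s'): n2:lead/t1/[s]
after 7 — deliver 2→1: n1:foll/t1/[s]
after 8 — deliver 1→2: ·
after 9 — timeout(0): n0:cand/t2/[-]
after 10 — deliver 0→2: n2:foll/t2/[s]
after 11 — deliver 2→0: ·
after 12 — crash(1): n1:✗foll/t1/[s]
after 13 — timeout(2): n2:cand/t3/[s]
after 14 — recover(1): n1:foll/t1/[s]
after 15 — deliver 0→2: ·

3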